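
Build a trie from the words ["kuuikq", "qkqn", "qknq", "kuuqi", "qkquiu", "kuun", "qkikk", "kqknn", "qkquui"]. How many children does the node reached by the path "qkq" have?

2

Follow the path "qkq" to its node, then look at its outgoing edges.
Characters that immediately follow "qkq" among the stored strings: {n, u}.
That node has 2 child edges.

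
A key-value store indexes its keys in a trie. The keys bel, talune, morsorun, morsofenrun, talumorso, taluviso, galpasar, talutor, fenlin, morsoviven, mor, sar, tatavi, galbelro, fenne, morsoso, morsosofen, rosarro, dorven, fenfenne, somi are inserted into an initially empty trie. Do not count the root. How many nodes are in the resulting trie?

94

For each word, the new-node count is its length minus the longest prefix already in the trie:
  "bel" → 3 new (b, e, l)
  "talune" → 6 new (t, a, l, u, n, e)
  "morsorun" → 8 new (m, o, r, s, o, r, u, n)
  "morsofenrun" → prefix "morso" already present; 6 new (f, e, n, r, u, n)
  "talumorso" → prefix "talu" already present; 5 new (m, o, r, s, o)
  "taluviso" → prefix "talu" already present; 4 new (v, i, s, o)
  "galpasar" → 8 new (g, a, l, p, a, s, a, r)
  "talutor" → prefix "talu" already present; 3 new (t, o, r)
  "fenlin" → 6 new (f, e, n, l, i, n)
  "morsoviven" → prefix "morso" already present; 5 new (v, i, v, e, n)
  "mor" → prefix "mor" already present; 0 new (none)
  "sar" → 3 new (s, a, r)
  "tatavi" → prefix "ta" already present; 4 new (t, a, v, i)
  "galbelro" → prefix "gal" already present; 5 new (b, e, l, r, o)
  "fenne" → prefix "fen" already present; 2 new (n, e)
  "morsoso" → prefix "morso" already present; 2 new (s, o)
  "morsosofen" → prefix "morsoso" already present; 3 new (f, e, n)
  "rosarro" → 7 new (r, o, s, a, r, r, o)
  "dorven" → 6 new (d, o, r, v, e, n)
  "fenfenne" → prefix "fen" already present; 5 new (f, e, n, n, e)
  "somi" → prefix "s" already present; 3 new (o, m, i)
Total nodes = 3 + 6 + 8 + 6 + 5 + 4 + 8 + 3 + 6 + 5 + 0 + 3 + 4 + 5 + 2 + 2 + 3 + 7 + 6 + 5 + 3 = 94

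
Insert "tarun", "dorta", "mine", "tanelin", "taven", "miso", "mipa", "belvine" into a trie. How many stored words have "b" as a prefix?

1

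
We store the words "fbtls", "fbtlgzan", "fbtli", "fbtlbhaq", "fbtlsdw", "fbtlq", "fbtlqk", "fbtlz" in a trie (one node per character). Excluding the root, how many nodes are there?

19

For each word, the new-node count is its length minus the longest prefix already in the trie:
  "fbtls" → 5 new (f, b, t, l, s)
  "fbtlgzan" → prefix "fbtl" already present; 4 new (g, z, a, n)
  "fbtli" → prefix "fbtl" already present; 1 new (i)
  "fbtlbhaq" → prefix "fbtl" already present; 4 new (b, h, a, q)
  "fbtlsdw" → prefix "fbtls" already present; 2 new (d, w)
  "fbtlq" → prefix "fbtl" already present; 1 new (q)
  "fbtlqk" → prefix "fbtlq" already present; 1 new (k)
  "fbtlz" → prefix "fbtl" already present; 1 new (z)
Total nodes = 5 + 4 + 1 + 4 + 2 + 1 + 1 + 1 = 19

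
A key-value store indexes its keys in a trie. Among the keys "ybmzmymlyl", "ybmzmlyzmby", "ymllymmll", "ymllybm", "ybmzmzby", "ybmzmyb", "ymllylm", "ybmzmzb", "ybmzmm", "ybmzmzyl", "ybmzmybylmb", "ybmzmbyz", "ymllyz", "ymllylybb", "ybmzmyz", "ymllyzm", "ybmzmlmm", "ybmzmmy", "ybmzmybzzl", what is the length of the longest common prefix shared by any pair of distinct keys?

7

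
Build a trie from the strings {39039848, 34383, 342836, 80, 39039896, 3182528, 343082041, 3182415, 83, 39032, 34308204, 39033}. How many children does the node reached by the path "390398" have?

2

Walk "390398" from the root, arriving at one node.
Characters that immediately follow "390398" among the stored strings: {4, 9}.
That node has 2 child edges.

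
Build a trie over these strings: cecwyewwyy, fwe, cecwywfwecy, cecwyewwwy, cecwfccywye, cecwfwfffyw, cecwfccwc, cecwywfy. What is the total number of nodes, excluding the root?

37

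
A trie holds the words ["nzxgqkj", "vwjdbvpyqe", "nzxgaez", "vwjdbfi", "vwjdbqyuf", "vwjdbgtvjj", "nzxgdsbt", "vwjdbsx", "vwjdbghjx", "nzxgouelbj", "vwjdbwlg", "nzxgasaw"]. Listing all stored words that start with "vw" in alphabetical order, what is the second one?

Words with prefix "vw", in lexicographic order: "vwjdbfi", "vwjdbghjx", "vwjdbgtvjj", "vwjdbqyuf", "vwjdbsx", "vwjdbvpyqe", "vwjdbwlg"
The 2nd is vwjdbghjx.

vwjdbghjx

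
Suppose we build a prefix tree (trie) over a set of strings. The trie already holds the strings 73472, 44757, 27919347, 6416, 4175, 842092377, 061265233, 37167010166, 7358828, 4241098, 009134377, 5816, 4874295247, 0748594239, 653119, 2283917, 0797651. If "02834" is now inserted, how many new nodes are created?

Walking "02834" from the root, the first 1 characters ("0") follow existing edges; "2" is the first miss.
So 5 − 1 = 4 new nodes.

4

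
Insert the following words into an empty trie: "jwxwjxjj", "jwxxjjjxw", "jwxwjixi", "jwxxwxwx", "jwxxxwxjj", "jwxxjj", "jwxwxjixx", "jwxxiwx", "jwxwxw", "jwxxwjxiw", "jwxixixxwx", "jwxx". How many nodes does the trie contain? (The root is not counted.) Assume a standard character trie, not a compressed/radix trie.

46

Count nodes per top-level branch (shared prefixes stored once):
  'j'-branch (jwxixixxwx, jwxwjixi, jwxwjxjj, jwxwxjixx, jwxwxw, jwxx, jwxxiwx, jwxxjj, jwxxjjjxw, jwxxwjxiw, jwxxwxwx, jwxxxwxjj): 46 nodes
Sum: 46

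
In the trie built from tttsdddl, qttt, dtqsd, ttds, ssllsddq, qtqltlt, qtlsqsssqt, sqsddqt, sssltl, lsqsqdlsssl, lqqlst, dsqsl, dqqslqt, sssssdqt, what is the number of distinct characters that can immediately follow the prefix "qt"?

Follow the path "qt" to its node, then look at its outgoing edges.
Distinct next characters after "qt": l, q, t.
That node has 3 child edges.

3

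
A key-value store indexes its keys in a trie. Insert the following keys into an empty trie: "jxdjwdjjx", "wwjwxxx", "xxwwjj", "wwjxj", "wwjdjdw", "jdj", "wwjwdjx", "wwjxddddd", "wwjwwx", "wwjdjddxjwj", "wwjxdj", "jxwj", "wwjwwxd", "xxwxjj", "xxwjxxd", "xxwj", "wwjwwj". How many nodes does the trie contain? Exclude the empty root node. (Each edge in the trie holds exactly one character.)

57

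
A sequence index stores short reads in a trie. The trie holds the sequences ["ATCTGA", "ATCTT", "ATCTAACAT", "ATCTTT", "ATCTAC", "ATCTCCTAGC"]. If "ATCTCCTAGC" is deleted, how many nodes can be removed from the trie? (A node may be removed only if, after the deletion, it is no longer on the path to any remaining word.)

A node on "ATCTCCTAGC"'s path can go only if nothing else ends at it or branches off below it.
The suffix "CCTAGC" (6 nodes) is used only by "ATCTCCTAGC"; the node for "ATCT" still has the child "G", so pruning stops there.
Nodes removed: 6

6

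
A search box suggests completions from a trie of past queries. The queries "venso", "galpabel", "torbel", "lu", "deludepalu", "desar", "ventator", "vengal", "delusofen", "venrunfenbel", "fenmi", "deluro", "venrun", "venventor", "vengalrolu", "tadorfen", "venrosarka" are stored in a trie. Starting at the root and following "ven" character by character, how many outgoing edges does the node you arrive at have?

Walk "ven" from the root, arriving at one node.
Distinct next characters after "ven": g, r, s, t, v.
That node has 5 child edges.

5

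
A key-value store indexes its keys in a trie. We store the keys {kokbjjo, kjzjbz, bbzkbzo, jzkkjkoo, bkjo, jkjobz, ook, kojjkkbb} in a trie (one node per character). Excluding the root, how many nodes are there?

Trace insertions, counting only characters that open a new branch:
  "kokbjjo" → 7 new (k, o, k, b, j, j, o)
  "kjzjbz" → prefix "k" already present; 5 new (j, z, j, b, z)
  "bbzkbzo" → 7 new (b, b, z, k, b, z, o)
  "jzkkjkoo" → 8 new (j, z, k, k, j, k, o, o)
  "bkjo" → prefix "b" already present; 3 new (k, j, o)
  "jkjobz" → prefix "j" already present; 5 new (k, j, o, b, z)
  "ook" → 3 new (o, o, k)
  "kojjkkbb" → prefix "ko" already present; 6 new (j, j, k, k, b, b)
Total nodes = 7 + 5 + 7 + 8 + 3 + 5 + 3 + 6 = 44

44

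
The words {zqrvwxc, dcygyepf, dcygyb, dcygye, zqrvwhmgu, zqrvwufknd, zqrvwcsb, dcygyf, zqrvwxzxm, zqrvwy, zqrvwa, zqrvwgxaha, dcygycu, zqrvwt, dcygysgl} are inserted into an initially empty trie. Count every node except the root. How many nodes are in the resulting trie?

Count nodes per top-level branch (shared prefixes stored once):
  'd'-branch (dcygyb, dcygycu, dcygye, dcygyepf, dcygyf, dcygysgl): 15 nodes
  'z'-branch (zqrvwa, zqrvwcsb, zqrvwgxaha, zqrvwhmgu, zqrvwt, zqrvwufknd, zqrvwxc, zqrvwxzxm, zqrvwy): 30 nodes
Sum: 45

45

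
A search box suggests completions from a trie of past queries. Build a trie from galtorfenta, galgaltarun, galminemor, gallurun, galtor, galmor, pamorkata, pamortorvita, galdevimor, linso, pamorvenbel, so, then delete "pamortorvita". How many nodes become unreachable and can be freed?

Walk "pamortorvita" from the leaf back toward the root, removing each node that no remaining word uses.
The suffix "torvita" (7 nodes) is used only by "pamortorvita"; the node for "pamor" still has the child "k", so pruning stops there.
Nodes removed: 7

7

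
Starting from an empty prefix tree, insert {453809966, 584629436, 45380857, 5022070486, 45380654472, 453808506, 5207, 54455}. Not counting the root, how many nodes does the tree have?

45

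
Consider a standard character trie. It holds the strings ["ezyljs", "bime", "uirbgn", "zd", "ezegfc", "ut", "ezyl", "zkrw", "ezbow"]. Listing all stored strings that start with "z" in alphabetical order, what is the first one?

zd

DFS of the "z" subtree visits, in order: "zd", "zkrw"
Position 1: zd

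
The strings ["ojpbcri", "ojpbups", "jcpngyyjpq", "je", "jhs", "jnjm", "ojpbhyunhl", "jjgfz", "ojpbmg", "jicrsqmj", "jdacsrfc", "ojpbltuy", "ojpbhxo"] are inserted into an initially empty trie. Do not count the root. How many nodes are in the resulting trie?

58

Trace insertions, counting only characters that open a new branch:
  "ojpbcri" → 7 new (o, j, p, b, c, r, i)
  "ojpbups" → prefix "ojpb" already present; 3 new (u, p, s)
  "jcpngyyjpq" → 10 new (j, c, p, n, g, y, y, j, p, q)
  "je" → prefix "j" already present; 1 new (e)
  "jhs" → prefix "j" already present; 2 new (h, s)
  "jnjm" → prefix "j" already present; 3 new (n, j, m)
  "ojpbhyunhl" → prefix "ojpb" already present; 6 new (h, y, u, n, h, l)
  "jjgfz" → prefix "j" already present; 4 new (j, g, f, z)
  "ojpbmg" → prefix "ojpb" already present; 2 new (m, g)
  "jicrsqmj" → prefix "j" already present; 7 new (i, c, r, s, q, m, j)
  "jdacsrfc" → prefix "j" already present; 7 new (d, a, c, s, r, f, c)
  "ojpbltuy" → prefix "ojpb" already present; 4 new (l, t, u, y)
  "ojpbhxo" → prefix "ojpbh" already present; 2 new (x, o)
Total nodes = 7 + 3 + 10 + 1 + 2 + 3 + 6 + 4 + 2 + 7 + 7 + 4 + 2 = 58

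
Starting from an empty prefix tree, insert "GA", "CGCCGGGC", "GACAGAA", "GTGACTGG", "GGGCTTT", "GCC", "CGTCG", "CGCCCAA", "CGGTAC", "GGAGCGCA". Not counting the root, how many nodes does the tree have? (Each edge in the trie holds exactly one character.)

46

Count nodes per top-level branch (shared prefixes stored once):
  'C'-branch (CGCCCAA, CGCCGGGC, CGGTAC, CGTCG): 18 nodes
  'G'-branch (GA, GACAGAA, GCC, GGAGCGCA, GGGCTTT, GTGACTGG): 28 nodes
Sum: 46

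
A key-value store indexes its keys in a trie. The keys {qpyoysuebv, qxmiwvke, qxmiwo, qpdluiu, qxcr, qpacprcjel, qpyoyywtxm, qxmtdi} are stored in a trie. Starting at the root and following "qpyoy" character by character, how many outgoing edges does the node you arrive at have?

Walk "qpyoy" from the root, arriving at one node.
Characters that immediately follow "qpyoy" among the stored strings: {s, y}.
That node has 2 child edges.

2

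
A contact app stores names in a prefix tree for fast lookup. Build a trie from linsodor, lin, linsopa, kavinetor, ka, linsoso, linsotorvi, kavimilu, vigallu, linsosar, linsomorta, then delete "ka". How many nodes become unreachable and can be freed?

A node on "ka"'s path can go only if nothing else ends at it or branches off below it.
Every node on "ka" is still needed (e.g. by "kavinetor"), so nothing is freed.
Nodes removed: 0

0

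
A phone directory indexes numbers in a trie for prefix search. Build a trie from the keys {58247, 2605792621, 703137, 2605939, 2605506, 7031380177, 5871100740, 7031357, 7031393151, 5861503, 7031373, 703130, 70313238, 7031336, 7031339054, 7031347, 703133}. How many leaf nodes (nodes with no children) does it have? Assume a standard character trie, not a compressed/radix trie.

15

A leaf is a node with no children — equivalently, the end of a word that is not a proper prefix of any other stored word.
Those words: "2605506", "2605792621", "2605939", "58247", "5861503", "5871100740", "703130", "70313238", "7031336", "7031339054", "7031347", "7031357", "7031373", "7031380177", "7031393151"
Leaf count: 15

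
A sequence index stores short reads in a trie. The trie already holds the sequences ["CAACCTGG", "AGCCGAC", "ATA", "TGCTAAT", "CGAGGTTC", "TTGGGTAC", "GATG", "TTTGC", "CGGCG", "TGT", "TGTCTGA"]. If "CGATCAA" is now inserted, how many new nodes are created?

"CGA" is already a path in the trie; the remaining "TCAA" must be added.
Each of the 4 remaining characters creates one node.

4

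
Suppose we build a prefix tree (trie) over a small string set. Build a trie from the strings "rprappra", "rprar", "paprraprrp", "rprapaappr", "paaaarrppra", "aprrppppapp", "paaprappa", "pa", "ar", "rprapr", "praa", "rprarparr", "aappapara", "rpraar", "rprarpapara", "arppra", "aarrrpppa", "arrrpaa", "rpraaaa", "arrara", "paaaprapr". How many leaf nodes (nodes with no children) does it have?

18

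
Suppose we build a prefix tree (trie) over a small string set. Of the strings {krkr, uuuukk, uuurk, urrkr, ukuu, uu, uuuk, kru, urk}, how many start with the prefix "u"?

Walk to "u"; the words in its subtree are exactly those with that prefix.
Matches: "ukuu", "urk", "urrkr", "uu", "uuuk", "uuurk", "uuuukk"
Count: 7

7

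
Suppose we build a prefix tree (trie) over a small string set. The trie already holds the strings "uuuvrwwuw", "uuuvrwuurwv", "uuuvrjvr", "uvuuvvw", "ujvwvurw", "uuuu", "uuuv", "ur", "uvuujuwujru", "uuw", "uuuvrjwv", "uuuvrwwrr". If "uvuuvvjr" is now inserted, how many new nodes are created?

Walking "uvuuvvjr" from the root, the first 6 characters ("uvuuvv") follow existing edges; "j" is the first miss.
New nodes needed: |"uvuuvvjr"| − 6 = 8 − 6 = 2.

2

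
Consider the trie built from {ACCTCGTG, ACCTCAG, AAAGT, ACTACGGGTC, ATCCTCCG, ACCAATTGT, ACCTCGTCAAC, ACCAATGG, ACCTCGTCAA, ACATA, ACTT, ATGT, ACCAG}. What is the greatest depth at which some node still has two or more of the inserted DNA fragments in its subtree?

10

The deepest shared node is where two words last agree before diverging.
"ACCTCGTCAA" and "ACCTCGTCAAC" agree on "ACCTCGTCAA" (10 characters) before diverging; nothing deeper is shared.
Longest shared-prefix length: 10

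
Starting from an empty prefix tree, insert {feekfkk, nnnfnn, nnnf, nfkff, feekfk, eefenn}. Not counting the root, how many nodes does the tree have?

23

For each word, the new-node count is its length minus the longest prefix already in the trie:
  "feekfkk" → 7 new (f, e, e, k, f, k, k)
  "nnnfnn" → 6 new (n, n, n, f, n, n)
  "nnnf" → prefix "nnnf" already present; 0 new (none)
  "nfkff" → prefix "n" already present; 4 new (f, k, f, f)
  "feekfk" → prefix "feekfk" already present; 0 new (none)
  "eefenn" → 6 new (e, e, f, e, n, n)
Total nodes = 7 + 6 + 0 + 4 + 0 + 6 = 23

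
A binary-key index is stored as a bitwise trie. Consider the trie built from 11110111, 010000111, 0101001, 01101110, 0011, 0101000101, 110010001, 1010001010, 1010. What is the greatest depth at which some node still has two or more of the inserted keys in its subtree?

Equivalently: take the maximum, over all pairs, of their longest common prefix length.
"0101000101" and "0101001" agree on "010100" (6 characters) before diverging; nothing deeper is shared.
Longest shared-prefix length: 6

6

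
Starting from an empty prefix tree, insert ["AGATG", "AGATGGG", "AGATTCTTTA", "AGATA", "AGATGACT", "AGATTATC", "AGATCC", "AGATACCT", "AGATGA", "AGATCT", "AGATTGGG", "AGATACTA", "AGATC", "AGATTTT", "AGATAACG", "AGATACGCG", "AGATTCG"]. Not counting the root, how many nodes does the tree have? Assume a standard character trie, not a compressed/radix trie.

40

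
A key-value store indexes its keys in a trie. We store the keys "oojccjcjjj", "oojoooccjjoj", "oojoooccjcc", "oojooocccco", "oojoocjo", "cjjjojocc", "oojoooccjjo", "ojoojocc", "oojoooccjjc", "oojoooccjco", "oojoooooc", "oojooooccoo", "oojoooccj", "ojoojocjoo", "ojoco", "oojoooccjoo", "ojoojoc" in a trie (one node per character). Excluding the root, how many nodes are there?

For each word, the new-node count is its length minus the longest prefix already in the trie:
  "oojccjcjjj" → 10 new (o, o, j, c, c, j, c, j, j, j)
  "oojoooccjjoj" → prefix "ooj" already present; 9 new (o, o, o, c, c, j, j, o, j)
  "oojoooccjcc" → prefix "oojoooccj" already present; 2 new (c, c)
  "oojooocccco" → prefix "oojooocc" already present; 3 new (c, c, o)
  "oojoocjo" → prefix "oojoo" already present; 3 new (c, j, o)
  "cjjjojocc" → 9 new (c, j, j, j, o, j, o, c, c)
  "oojoooccjjo" → prefix "oojoooccjjo" already present; 0 new (none)
  "ojoojocc" → prefix "o" already present; 7 new (j, o, o, j, o, c, c)
  "oojoooccjjc" → prefix "oojoooccjj" already present; 1 new (c)
  "oojoooccjco" → prefix "oojoooccjc" already present; 1 new (o)
  "oojoooooc" → prefix "oojooo" already present; 3 new (o, o, c)
  "oojooooccoo" → prefix "oojoooo" already present; 4 new (c, c, o, o)
  "oojoooccj" → prefix "oojoooccj" already present; 0 new (none)
  "ojoojocjoo" → prefix "ojoojoc" already present; 3 new (j, o, o)
  "ojoco" → prefix "ojo" already present; 2 new (c, o)
  "oojoooccjoo" → prefix "oojoooccj" already present; 2 new (o, o)
  "ojoojoc" → prefix "ojoojoc" already present; 0 new (none)
Total nodes = 10 + 9 + 2 + 3 + 3 + 9 + 0 + 7 + 1 + 1 + 3 + 4 + 0 + 3 + 2 + 2 + 0 = 59

59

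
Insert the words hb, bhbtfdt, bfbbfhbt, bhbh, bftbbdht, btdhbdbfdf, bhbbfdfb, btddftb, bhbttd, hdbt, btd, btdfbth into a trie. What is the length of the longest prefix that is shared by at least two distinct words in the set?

4

The deepest shared node is where two words last agree before diverging.
"bhbtfdt" and "bhbttd" agree on "bhbt" (4 characters) before diverging; nothing deeper is shared.
Longest shared-prefix length: 4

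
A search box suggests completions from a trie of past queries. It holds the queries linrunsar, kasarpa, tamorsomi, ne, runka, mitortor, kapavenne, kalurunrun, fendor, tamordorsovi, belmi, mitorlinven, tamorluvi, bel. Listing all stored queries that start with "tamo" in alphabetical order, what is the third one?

tamorsomi

Words with prefix "tamo", in lexicographic order: "tamordorsovi", "tamorluvi", "tamorsomi"
Position 3: tamorsomi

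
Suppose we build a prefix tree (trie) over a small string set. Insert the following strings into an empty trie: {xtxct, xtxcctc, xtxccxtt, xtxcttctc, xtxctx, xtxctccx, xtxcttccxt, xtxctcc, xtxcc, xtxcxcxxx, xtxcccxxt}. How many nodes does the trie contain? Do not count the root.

Insert word by word; a character creates a node only if that edge doesn't already exist:
  "xtxct" → 5 new (x, t, x, c, t)
  "xtxcctc" → prefix "xtxc" already present; 3 new (c, t, c)
  "xtxccxtt" → prefix "xtxcc" already present; 3 new (x, t, t)
  "xtxcttctc" → prefix "xtxct" already present; 4 new (t, c, t, c)
  "xtxctx" → prefix "xtxct" already present; 1 new (x)
  "xtxctccx" → prefix "xtxct" already present; 3 new (c, c, x)
  "xtxcttccxt" → prefix "xtxcttc" already present; 3 new (c, x, t)
  "xtxctcc" → prefix "xtxctcc" already present; 0 new (none)
  "xtxcc" → prefix "xtxcc" already present; 0 new (none)
  "xtxcxcxxx" → prefix "xtxc" already present; 5 new (x, c, x, x, x)
  "xtxcccxxt" → prefix "xtxcc" already present; 4 new (c, x, x, t)
Total nodes = 5 + 3 + 3 + 4 + 1 + 3 + 3 + 0 + 0 + 5 + 4 = 31

31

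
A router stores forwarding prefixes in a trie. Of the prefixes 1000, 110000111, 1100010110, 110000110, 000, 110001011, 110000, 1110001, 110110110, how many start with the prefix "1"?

8

Filter for entries beginning with "1":
Matches: "1000", "110000", "110000110", "110000111", "110001011", "1100010110", "110110110", "1110001"
Count: 8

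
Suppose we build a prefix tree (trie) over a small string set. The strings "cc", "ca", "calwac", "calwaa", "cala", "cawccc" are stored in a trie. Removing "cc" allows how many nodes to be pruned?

1

Walk "cc" from the leaf back toward the root, removing each node that no remaining word uses.
The suffix "c" (1 node) is used only by "cc"; the node for "c" still has the child "a", so pruning stops there.
Nodes removed: 1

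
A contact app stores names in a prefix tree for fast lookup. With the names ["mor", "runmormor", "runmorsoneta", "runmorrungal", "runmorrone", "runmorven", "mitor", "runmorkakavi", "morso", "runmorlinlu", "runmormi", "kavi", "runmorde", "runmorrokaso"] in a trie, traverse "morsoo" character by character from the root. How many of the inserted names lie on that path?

2

Traverse "morsoo" character by character; count nodes along the way that are marked as word ends.
Prefixes of the query that are stored words: "mor", "morso"
Count: 2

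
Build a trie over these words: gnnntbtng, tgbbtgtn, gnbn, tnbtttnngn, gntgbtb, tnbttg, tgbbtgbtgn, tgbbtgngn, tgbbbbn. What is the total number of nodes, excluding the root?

For each word, the new-node count is its length minus the longest prefix already in the trie:
  "gnnntbtng" → 9 new (g, n, n, n, t, b, t, n, g)
  "tgbbtgtn" → 8 new (t, g, b, b, t, g, t, n)
  "gnbn" → prefix "gn" already present; 2 new (b, n)
  "tnbtttnngn" → prefix "t" already present; 9 new (n, b, t, t, t, n, n, g, n)
  "gntgbtb" → prefix "gn" already present; 5 new (t, g, b, t, b)
  "tnbttg" → prefix "tnbtt" already present; 1 new (g)
  "tgbbtgbtgn" → prefix "tgbbtg" already present; 4 new (b, t, g, n)
  "tgbbtgngn" → prefix "tgbbtg" already present; 3 new (n, g, n)
  "tgbbbbn" → prefix "tgbb" already present; 3 new (b, b, n)
Total nodes = 9 + 8 + 2 + 9 + 5 + 1 + 4 + 3 + 3 = 44

44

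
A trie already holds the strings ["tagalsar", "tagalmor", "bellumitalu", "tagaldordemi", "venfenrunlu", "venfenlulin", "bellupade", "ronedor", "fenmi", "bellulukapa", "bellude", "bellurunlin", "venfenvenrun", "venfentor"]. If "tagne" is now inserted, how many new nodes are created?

Walking "tagne" from the root, the first 3 characters ("tag") follow existing edges; "n" is the first miss.
So 5 − 3 = 2 new nodes.

2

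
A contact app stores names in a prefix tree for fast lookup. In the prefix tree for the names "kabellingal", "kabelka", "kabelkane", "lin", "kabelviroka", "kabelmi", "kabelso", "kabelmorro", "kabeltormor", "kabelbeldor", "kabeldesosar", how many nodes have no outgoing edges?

A leaf is a node with no children — equivalently, the end of a word that is not a proper prefix of any other stored word.
Those words: "kabelbeldor", "kabeldesosar", "kabelkane", "kabellingal", "kabelmi", "kabelmorro", "kabelso", "kabeltormor", "kabelviroka", "lin"
Leaf count: 10

10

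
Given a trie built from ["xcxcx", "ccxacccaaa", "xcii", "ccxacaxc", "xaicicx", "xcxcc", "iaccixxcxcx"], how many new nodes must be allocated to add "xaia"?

1

The longest prefix of "xaia" already in the trie is "xai" (length 3).
New nodes needed: |"xaia"| − 3 = 4 − 3 = 1.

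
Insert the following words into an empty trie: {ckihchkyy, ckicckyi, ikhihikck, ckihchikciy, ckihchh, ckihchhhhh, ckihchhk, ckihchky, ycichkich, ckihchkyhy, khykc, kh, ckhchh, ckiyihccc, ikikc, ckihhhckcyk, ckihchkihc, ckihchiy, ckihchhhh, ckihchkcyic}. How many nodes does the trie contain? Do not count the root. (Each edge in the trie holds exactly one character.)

77

Trace insertions, counting only characters that open a new branch:
  "ckihchkyy" → 9 new (c, k, i, h, c, h, k, y, y)
  "ckicckyi" → prefix "cki" already present; 5 new (c, c, k, y, i)
  "ikhihikck" → 9 new (i, k, h, i, h, i, k, c, k)
  "ckihchikciy" → prefix "ckihch" already present; 5 new (i, k, c, i, y)
  "ckihchh" → prefix "ckihch" already present; 1 new (h)
  "ckihchhhhh" → prefix "ckihchh" already present; 3 new (h, h, h)
  "ckihchhk" → prefix "ckihchh" already present; 1 new (k)
  "ckihchky" → prefix "ckihchky" already present; 0 new (none)
  "ycichkich" → 9 new (y, c, i, c, h, k, i, c, h)
  "ckihchkyhy" → prefix "ckihchky" already present; 2 new (h, y)
  "khykc" → 5 new (k, h, y, k, c)
  "kh" → prefix "kh" already present; 0 new (none)
  "ckhchh" → prefix "ck" already present; 4 new (h, c, h, h)
  "ckiyihccc" → prefix "cki" already present; 6 new (y, i, h, c, c, c)
  "ikikc" → prefix "ik" already present; 3 new (i, k, c)
  "ckihhhckcyk" → prefix "ckih" already present; 7 new (h, h, c, k, c, y, k)
  "ckihchkihc" → prefix "ckihchk" already present; 3 new (i, h, c)
  "ckihchiy" → prefix "ckihchi" already present; 1 new (y)
  "ckihchhhh" → prefix "ckihchhhh" already present; 0 new (none)
  "ckihchkcyic" → prefix "ckihchk" already present; 4 new (c, y, i, c)
Total nodes = 9 + 5 + 9 + 5 + 1 + 3 + 1 + 0 + 9 + 2 + 5 + 0 + 4 + 6 + 3 + 7 + 3 + 1 + 0 + 4 = 77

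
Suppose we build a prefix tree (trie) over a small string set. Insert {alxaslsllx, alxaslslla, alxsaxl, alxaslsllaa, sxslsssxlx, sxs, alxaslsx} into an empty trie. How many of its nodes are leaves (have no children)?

Leaves are exactly the stored words that no other stored word extends.
Those words: "alxaslsllaa", "alxaslsllx", "alxaslsx", "alxsaxl", "sxslsssxlx"
Leaf count: 5

5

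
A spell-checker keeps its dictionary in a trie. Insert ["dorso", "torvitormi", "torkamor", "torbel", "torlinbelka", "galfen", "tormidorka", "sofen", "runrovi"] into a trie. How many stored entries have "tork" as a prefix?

1

Walk to "tork"; the words in its subtree are exactly those with that prefix.
Matches: "torkamor"
Count: 1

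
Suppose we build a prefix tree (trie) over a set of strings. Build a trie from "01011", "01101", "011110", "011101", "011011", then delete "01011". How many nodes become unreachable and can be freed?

3

A node on "01011"'s path can go only if nothing else ends at it or branches off below it.
The suffix "011" (3 nodes) is used only by "01011"; the node for "01" still has the child "1", so pruning stops there.
Nodes removed: 3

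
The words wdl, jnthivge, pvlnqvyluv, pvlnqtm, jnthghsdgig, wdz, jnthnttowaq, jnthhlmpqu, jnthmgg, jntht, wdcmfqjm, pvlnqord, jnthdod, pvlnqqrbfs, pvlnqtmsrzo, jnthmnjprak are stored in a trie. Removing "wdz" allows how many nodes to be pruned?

After clearing the end-marker at "wdz", prune upward until reaching a node still needed by another word.
The suffix "z" (1 node) is used only by "wdz"; the node for "wd" still has the child "l", so pruning stops there.
Nodes removed: 1

1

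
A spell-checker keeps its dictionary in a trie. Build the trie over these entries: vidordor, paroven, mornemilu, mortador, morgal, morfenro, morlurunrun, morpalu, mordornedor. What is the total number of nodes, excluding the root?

Count nodes per top-level branch (shared prefixes stored once):
  'm'-branch (mordornedor, morfenro, morgal, morlurunrun, mornemilu, morpalu, mortador): 42 nodes
  'p'-branch (paroven): 7 nodes
  'v'-branch (vidordor): 8 nodes
Sum: 57

57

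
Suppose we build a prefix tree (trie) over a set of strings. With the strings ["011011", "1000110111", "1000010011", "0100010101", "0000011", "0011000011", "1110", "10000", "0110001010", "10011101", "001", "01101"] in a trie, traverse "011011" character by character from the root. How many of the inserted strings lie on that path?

Walk "011011" from the root; an end-of-word marker is hit whenever a stored word is a prefix of "011011".
Prefixes of the query that are stored words: "01101", "011011"
Count: 2

2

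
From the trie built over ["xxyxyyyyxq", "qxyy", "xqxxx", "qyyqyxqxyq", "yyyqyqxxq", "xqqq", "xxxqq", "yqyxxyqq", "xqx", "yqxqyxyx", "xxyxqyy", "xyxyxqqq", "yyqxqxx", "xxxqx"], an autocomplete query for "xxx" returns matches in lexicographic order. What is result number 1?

xxxqq

Words with prefix "xxx", in lexicographic order: "xxxqq", "xxxqx"
Position 1: xxxqq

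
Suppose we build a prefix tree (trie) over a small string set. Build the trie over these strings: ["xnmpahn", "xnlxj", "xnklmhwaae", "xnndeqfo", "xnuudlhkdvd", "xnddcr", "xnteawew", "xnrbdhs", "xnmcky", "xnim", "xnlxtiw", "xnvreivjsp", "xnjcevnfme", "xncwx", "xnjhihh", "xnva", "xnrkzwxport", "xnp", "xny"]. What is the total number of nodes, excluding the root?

Insert word by word; a character creates a node only if that edge doesn't already exist:
  "xnmpahn" → 7 new (x, n, m, p, a, h, n)
  "xnlxj" → prefix "xn" already present; 3 new (l, x, j)
  "xnklmhwaae" → prefix "xn" already present; 8 new (k, l, m, h, w, a, a, e)
  "xnndeqfo" → prefix "xn" already present; 6 new (n, d, e, q, f, o)
  "xnuudlhkdvd" → prefix "xn" already present; 9 new (u, u, d, l, h, k, d, v, d)
  "xnddcr" → prefix "xn" already present; 4 new (d, d, c, r)
  "xnteawew" → prefix "xn" already present; 6 new (t, e, a, w, e, w)
  "xnrbdhs" → prefix "xn" already present; 5 new (r, b, d, h, s)
  "xnmcky" → prefix "xnm" already present; 3 new (c, k, y)
  "xnim" → prefix "xn" already present; 2 new (i, m)
  "xnlxtiw" → prefix "xnlx" already present; 3 new (t, i, w)
  "xnvreivjsp" → prefix "xn" already present; 8 new (v, r, e, i, v, j, s, p)
  "xnjcevnfme" → prefix "xn" already present; 8 new (j, c, e, v, n, f, m, e)
  "xncwx" → prefix "xn" already present; 3 new (c, w, x)
  "xnjhihh" → prefix "xnj" already present; 4 new (h, i, h, h)
  "xnva" → prefix "xnv" already present; 1 new (a)
  "xnrkzwxport" → prefix "xnr" already present; 8 new (k, z, w, x, p, o, r, t)
  "xnp" → prefix "xn" already present; 1 new (p)
  "xny" → prefix "xn" already present; 1 new (y)
Total nodes = 7 + 3 + 8 + 6 + 9 + 4 + 6 + 5 + 3 + 2 + 3 + 8 + 8 + 3 + 4 + 1 + 8 + 1 + 1 = 90

90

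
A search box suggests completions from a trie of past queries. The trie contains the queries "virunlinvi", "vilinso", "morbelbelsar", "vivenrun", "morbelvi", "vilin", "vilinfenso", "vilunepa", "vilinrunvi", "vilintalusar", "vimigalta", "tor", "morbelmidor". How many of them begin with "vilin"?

5

Filter for entries beginning with "vilin":
Words under "vilin": vilin, vilinfenso, vilinrunvi, vilinso, vilintalusar
Count: 5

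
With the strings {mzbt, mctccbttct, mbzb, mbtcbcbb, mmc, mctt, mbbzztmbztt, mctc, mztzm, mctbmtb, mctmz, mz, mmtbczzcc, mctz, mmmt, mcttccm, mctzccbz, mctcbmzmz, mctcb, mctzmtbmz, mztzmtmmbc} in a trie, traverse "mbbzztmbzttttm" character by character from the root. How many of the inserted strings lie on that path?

Traverse "mbbzztmbzttttm" character by character; count nodes along the way that are marked as word ends.
Prefixes of the query that are stored words: "mbbzztmbztt"
Count: 1

1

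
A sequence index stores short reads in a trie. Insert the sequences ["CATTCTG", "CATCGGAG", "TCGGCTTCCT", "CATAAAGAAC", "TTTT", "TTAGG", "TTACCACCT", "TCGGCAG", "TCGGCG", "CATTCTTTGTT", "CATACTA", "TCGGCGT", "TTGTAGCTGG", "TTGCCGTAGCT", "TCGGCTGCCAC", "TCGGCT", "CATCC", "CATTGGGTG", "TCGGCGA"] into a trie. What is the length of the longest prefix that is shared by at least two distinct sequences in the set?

Look for the deepest trie node that still has at least two words in its subtree.
"CATTCTG" and "CATTCTTTGTT" agree on "CATTCT" (6 characters) before diverging; nothing deeper is shared.
Longest shared-prefix length: 6

6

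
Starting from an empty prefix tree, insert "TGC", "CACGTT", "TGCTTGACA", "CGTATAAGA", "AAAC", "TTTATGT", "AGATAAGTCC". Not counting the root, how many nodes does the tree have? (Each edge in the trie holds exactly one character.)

42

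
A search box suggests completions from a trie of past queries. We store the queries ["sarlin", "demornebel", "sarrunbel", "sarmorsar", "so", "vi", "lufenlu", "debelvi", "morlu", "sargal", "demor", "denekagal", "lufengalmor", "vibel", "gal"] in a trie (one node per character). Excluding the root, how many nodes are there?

For each word, the new-node count is its length minus the longest prefix already in the trie:
  "sarlin" → 6 new (s, a, r, l, i, n)
  "demornebel" → 10 new (d, e, m, o, r, n, e, b, e, l)
  "sarrunbel" → prefix "sar" already present; 6 new (r, u, n, b, e, l)
  "sarmorsar" → prefix "sar" already present; 6 new (m, o, r, s, a, r)
  "so" → prefix "s" already present; 1 new (o)
  "vi" → 2 new (v, i)
  "lufenlu" → 7 new (l, u, f, e, n, l, u)
  "debelvi" → prefix "de" already present; 5 new (b, e, l, v, i)
  "morlu" → 5 new (m, o, r, l, u)
  "sargal" → prefix "sar" already present; 3 new (g, a, l)
  "demor" → prefix "demor" already present; 0 new (none)
  "denekagal" → prefix "de" already present; 7 new (n, e, k, a, g, a, l)
  "lufengalmor" → prefix "lufen" already present; 6 new (g, a, l, m, o, r)
  "vibel" → prefix "vi" already present; 3 new (b, e, l)
  "gal" → 3 new (g, a, l)
Total nodes = 6 + 10 + 6 + 6 + 1 + 2 + 7 + 5 + 5 + 3 + 0 + 7 + 6 + 3 + 3 = 70

70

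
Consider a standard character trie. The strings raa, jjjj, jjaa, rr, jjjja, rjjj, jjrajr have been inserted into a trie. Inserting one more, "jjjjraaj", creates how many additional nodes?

4

The longest prefix of "jjjjraaj" already in the trie is "jjjj" (length 4).
New nodes needed: |"jjjjraaj"| − 4 = 8 − 4 = 4.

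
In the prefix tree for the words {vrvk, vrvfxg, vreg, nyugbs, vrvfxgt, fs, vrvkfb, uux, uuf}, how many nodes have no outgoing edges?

Leaves are exactly the stored words that no other stored word extends.
Those words: "fs", "nyugbs", "uuf", "uux", "vreg", "vrvfxgt", "vrvkfb"
Leaf count: 7

7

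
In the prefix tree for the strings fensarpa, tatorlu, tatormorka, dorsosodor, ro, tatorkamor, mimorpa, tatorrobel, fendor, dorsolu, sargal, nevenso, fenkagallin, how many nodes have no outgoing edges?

A leaf is a node with no children — equivalently, the end of a word that is not a proper prefix of any other stored word.
Those words: "dorsolu", "dorsosodor", "fendor", "fenkagallin", "fensarpa", "mimorpa", "nevenso", "ro", "sargal", "tatorkamor", "tatorlu", "tatormorka", "tatorrobel"
Leaf count: 13

13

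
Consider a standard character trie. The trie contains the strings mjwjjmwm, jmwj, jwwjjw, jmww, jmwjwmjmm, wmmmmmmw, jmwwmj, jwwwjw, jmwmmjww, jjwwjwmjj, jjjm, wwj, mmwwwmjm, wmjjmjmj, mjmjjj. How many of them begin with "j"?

9

Walk to "j"; the words in its subtree are exactly those with that prefix.
Words under "j": jjjm, jjwwjwmjj, jmwj, jmwjwmjmm, jmwmmjww, jmww, jmwwmj, jwwjjw, jwwwjw
Count: 9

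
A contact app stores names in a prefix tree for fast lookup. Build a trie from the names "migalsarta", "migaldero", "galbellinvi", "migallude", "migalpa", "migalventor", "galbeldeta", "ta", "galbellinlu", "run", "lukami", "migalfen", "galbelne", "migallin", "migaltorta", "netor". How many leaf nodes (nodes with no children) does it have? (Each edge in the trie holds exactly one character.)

16

Leaves are exactly the stored words that no other stored word extends.
Those words: "galbeldeta", "galbellinlu", "galbellinvi", "galbelne", "lukami", "migaldero", "migalfen", "migallin", "migallude", "migalpa", "migalsarta", "migaltorta", "migalventor", "netor", "run", "ta"
Leaf count: 16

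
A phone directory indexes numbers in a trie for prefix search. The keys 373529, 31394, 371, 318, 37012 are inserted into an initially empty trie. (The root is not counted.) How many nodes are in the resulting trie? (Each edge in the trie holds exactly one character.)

For each word, the new-node count is its length minus the longest prefix already in the trie:
  "373529" → 6 new (3, 7, 3, 5, 2, 9)
  "31394" → prefix "3" already present; 4 new (1, 3, 9, 4)
  "371" → prefix "37" already present; 1 new (1)
  "318" → prefix "31" already present; 1 new (8)
  "37012" → prefix "37" already present; 3 new (0, 1, 2)
Total nodes = 6 + 4 + 1 + 1 + 3 = 15

15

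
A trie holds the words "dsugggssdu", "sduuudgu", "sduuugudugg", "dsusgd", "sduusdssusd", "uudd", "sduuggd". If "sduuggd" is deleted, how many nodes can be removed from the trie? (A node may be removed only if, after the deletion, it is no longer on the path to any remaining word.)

A node on "sduuggd"'s path can go only if nothing else ends at it or branches off below it.
The suffix "ggd" (3 nodes) is used only by "sduuggd"; the node for "sduu" still has the child "u", so pruning stops there.
Nodes removed: 3

3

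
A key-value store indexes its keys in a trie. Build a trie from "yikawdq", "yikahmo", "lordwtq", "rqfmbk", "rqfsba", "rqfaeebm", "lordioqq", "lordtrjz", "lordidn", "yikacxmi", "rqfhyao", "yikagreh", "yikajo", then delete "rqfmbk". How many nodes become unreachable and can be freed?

3

After clearing the end-marker at "rqfmbk", prune upward until reaching a node still needed by another word.
The suffix "mbk" (3 nodes) is used only by "rqfmbk"; the node for "rqf" still has the child "s", so pruning stops there.
Nodes removed: 3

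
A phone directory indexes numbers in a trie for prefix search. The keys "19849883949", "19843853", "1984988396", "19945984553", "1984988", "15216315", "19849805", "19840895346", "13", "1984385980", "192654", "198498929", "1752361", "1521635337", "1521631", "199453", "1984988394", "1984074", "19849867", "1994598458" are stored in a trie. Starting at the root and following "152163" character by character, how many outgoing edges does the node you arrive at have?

2

Walk "152163" from the root, arriving at one node.
Characters that immediately follow "152163" among the stored strings: {1, 5}.
That node has 2 child edges.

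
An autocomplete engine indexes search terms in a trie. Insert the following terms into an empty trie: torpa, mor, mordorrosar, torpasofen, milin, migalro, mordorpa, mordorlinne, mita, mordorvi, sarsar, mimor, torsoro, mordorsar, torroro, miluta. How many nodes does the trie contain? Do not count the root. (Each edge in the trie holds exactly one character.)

64

Trace insertions, counting only characters that open a new branch:
  "torpa" → 5 new (t, o, r, p, a)
  "mor" → 3 new (m, o, r)
  "mordorrosar" → prefix "mor" already present; 8 new (d, o, r, r, o, s, a, r)
  "torpasofen" → prefix "torpa" already present; 5 new (s, o, f, e, n)
  "milin" → prefix "m" already present; 4 new (i, l, i, n)
  "migalro" → prefix "mi" already present; 5 new (g, a, l, r, o)
  "mordorpa" → prefix "mordor" already present; 2 new (p, a)
  "mordorlinne" → prefix "mordor" already present; 5 new (l, i, n, n, e)
  "mita" → prefix "mi" already present; 2 new (t, a)
  "mordorvi" → prefix "mordor" already present; 2 new (v, i)
  "sarsar" → 6 new (s, a, r, s, a, r)
  "mimor" → prefix "mi" already present; 3 new (m, o, r)
  "torsoro" → prefix "tor" already present; 4 new (s, o, r, o)
  "mordorsar" → prefix "mordor" already present; 3 new (s, a, r)
  "torroro" → prefix "tor" already present; 4 new (r, o, r, o)
  "miluta" → prefix "mil" already present; 3 new (u, t, a)
Total nodes = 5 + 3 + 8 + 5 + 4 + 5 + 2 + 5 + 2 + 2 + 6 + 3 + 4 + 3 + 4 + 3 = 64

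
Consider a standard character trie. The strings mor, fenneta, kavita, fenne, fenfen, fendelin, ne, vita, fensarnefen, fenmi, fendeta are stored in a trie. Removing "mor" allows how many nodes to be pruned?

3

Walk "mor" from the leaf back toward the root, removing each node that no remaining word uses.
No other word shares any prefix with "mor", so all 3 of its nodes go.
Nodes removed: 3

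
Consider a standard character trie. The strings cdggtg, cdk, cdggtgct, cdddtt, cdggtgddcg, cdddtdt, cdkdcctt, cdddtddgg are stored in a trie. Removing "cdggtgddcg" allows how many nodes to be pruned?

After clearing the end-marker at "cdggtgddcg", prune upward until reaching a node still needed by another word.
The suffix "ddcg" (4 nodes) is used only by "cdggtgddcg"; the node for "cdggtg" still has the child "c", so pruning stops there.
Nodes removed: 4

4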